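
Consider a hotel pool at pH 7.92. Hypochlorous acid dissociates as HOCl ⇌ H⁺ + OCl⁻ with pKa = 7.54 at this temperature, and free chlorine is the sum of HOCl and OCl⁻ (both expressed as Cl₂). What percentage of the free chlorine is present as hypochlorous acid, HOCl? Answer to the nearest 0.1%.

29.4%

[OCl⁻]/[HOCl] = 10^(pH − pKa) = 10^(7.92 − 7.54) = 10^0.38 = 2.399.
Fraction as HOCl = 1 / (1 + 2.399) = 0.2942.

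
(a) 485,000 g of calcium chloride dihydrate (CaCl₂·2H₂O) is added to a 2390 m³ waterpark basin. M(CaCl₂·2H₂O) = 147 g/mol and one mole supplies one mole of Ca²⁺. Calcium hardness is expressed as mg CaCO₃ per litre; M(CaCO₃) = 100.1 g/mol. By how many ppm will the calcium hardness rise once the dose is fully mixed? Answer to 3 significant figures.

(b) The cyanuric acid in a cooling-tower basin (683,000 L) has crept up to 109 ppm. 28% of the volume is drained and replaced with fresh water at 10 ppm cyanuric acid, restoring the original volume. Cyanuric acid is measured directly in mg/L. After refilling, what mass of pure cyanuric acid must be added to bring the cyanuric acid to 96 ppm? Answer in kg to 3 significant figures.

(a) Volume: 2390 m³ = 2,390,000 L.
(a) Moles of Ca²⁺: 485,000 g ÷ 147 g/mol = 3299 mol.
(a) As CaCO₃: 3299 mol × 100.1 g/mol = 330,300 g.
(a) Rise: 330,300 g / 2,390,000 L × 1000 = 138.2 mg/L.

(b) After draining 28% and refilling: 109 × 0.72 + 10 × 0.28 = 81.28 ppm.
(b) Deficit to target: 96 − 81.28 = 14.72 mg/L.
(b) Mass: 14.72 mg/L × 683,000 L = 10,050 g cyanuric acid.

(a) 138 ppm; (b) 10.1 kg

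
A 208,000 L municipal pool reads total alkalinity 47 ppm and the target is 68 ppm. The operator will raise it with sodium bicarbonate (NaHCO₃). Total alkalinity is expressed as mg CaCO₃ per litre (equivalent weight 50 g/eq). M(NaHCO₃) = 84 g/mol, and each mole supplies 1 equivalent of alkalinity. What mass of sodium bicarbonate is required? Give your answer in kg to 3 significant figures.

Alkalinity to add: (68 − 47) = 21 mg/L as CaCO₃ × 208,000 L = 4368 g as CaCO₃.
Equivalents: 4368 g ÷ 50 g/eq = 87.36 eq.
NaHCO₃ supplies 1 eq per mole → 87.36 mol.
Mass: 87.36 mol × 84 g/mol = 7338 g.

7.34 kg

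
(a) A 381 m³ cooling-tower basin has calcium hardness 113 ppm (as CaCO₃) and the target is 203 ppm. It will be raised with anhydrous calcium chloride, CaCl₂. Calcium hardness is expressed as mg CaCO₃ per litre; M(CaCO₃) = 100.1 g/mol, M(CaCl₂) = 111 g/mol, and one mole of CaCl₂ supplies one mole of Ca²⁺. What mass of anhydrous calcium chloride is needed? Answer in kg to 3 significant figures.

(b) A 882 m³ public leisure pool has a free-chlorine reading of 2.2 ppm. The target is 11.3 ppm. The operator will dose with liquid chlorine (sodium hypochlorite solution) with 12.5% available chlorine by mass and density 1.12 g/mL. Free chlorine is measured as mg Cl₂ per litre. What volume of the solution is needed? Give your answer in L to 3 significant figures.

(a) 38.0 kg; (b) 57.3 L

(a) Volume: 381 m³ = 381,000 L.
(a) Hardness to add: (203 − 113) = 90 mg/L as CaCO₃ × 381,000 L = 34,290 g as CaCO₃.
(a) Moles of Ca²⁺ (1 mol Ca²⁺ ≡ 1 mol CaCO₃): 34,290 / 100.1 g/mol = 342.6 mol.
(a) Mass of CaCl₂: 342.6 × 111 = 38,020 g.

(b) Volume: 882 m³ = 882,000 L.
(b) Chlorine deficit: 11.3 − 2.2 = 9.1 ppm = 9.1 mg/L as Cl₂.
(b) Cl₂ equivalent needed: 9.1 mg/L × 882,000 L = 8,026,000 mg = 8026 g.
(b) Product at 12.5% available chlorine: 8026 / 0.125 = 64,210 g.
(b) Volume at density 1.12 g/mL: 64,210 g ÷ 1.12 g/mL = 57,330 mL.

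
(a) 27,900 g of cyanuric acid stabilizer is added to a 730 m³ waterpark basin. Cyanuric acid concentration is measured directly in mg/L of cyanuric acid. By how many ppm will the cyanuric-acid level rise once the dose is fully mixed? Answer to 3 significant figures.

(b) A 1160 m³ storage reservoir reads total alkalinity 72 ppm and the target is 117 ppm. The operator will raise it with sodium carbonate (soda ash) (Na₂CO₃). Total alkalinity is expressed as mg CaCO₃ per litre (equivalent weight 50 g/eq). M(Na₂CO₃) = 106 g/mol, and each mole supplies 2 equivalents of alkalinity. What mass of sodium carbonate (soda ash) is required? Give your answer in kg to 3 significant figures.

(a) Volume: 730 m³ = 730,000 L.
(a) Rise: 27,900 g / 730,000 L × 1000 = 38.22 mg/L.

(b) Volume: 1160 m³ = 1,160,000 L.
(b) Alkalinity to add: (117 − 72) = 45 mg/L as CaCO₃ × 1,160,000 L = 52,200 g as CaCO₃.
(b) Equivalents: 52,200 g ÷ 50 g/eq = 1044 eq.
(b) Each mole of Na₂CO₃ supplies 2 eq, so 1044 / 2 = 522 mol.
(b) Mass: 522 mol × 106 g/mol = 55,330 g.

(a) 38.2 ppm; (b) 55.3 kg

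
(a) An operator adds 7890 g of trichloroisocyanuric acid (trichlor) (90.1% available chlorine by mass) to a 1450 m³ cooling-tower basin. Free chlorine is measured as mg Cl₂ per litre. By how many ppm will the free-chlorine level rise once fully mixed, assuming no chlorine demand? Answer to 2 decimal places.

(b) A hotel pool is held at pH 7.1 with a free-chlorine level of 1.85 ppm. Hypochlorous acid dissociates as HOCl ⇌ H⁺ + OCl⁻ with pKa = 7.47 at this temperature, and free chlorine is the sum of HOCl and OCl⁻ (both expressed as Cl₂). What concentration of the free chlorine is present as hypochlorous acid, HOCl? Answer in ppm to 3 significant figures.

(a) 4.90 ppm; (b) 1.30 ppm

(a) Volume: 1450 m³ = 1,450,000 L.
(a) Available chlorine delivered: 7890 g × 0.901 = 7109 g as Cl₂.
(a) Concentration rise: 7109 g / 1,450,000 L = 4.903 mg/L = 4.90 ppm.

(b) [OCl⁻]/[HOCl] = 10^(pH − pKa) = 10^(7.1 − 7.47) = 10^-0.37 = 0.4266.
(b) Fraction as HOCl = 1 / (1 + 0.4266) = 0.701.
(b) HOCl = 0.701 × 1.85 ppm = 1.297 ppm.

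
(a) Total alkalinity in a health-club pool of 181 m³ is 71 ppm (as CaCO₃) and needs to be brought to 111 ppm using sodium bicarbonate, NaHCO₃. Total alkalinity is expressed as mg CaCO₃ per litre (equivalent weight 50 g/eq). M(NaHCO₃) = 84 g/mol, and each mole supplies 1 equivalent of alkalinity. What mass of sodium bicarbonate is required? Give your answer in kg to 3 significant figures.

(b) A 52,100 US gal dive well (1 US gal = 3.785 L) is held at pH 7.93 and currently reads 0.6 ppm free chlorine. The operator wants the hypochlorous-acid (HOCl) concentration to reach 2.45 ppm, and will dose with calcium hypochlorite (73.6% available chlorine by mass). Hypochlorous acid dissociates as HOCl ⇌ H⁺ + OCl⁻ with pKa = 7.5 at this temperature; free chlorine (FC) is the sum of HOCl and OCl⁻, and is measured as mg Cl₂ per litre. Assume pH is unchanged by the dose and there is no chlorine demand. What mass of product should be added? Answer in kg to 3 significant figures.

(a) Volume: 181 m³ = 181,000 L.
(a) Alkalinity to add: (111 − 71) = 40 mg/L as CaCO₃ × 181,000 L = 7240 g as CaCO₃.
(a) Equivalents: 7240 g ÷ 50 g/eq = 144.8 eq.
(a) NaHCO₃ supplies 1 eq per mole → 144.8 mol.
(a) Mass: 144.8 mol × 84 g/mol = 12,160 g.

(b) Volume: 52,100 US gal × 3.785 L/gal = 197,198 L.
(b) [OCl⁻]/[HOCl] = 10^(pH − pKa) = 10^(7.93 − 7.5) = 2.692; fraction as HOCl = 1/(1 + 2.692) = 0.2709.
(b) Free chlorine required for 2.45 ppm HOCl: 2.45 / 0.2709 = 9.044 ppm.
(b) FC to add: 9.044 − 0.6 = 8.444 mg/L as Cl₂.
(b) Cl₂ equivalent: 8.444 mg/L × 197,198 L = 1665 g.
(b) Product at 73.6% available Cl: 1665 / 0.736 = 2262 g.

(a) 12.2 kg; (b) 2.26 kg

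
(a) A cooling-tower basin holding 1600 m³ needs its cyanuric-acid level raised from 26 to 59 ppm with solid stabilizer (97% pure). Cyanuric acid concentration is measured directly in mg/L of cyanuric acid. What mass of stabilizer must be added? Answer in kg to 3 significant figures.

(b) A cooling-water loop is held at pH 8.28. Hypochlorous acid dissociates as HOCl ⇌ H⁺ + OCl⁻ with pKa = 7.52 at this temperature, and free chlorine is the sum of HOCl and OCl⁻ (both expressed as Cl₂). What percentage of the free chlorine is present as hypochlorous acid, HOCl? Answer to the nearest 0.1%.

(a) Volume: 1600 m³ = 1,600,000 L.
(a) CYA to add: (59 − 26) = 33 mg/L × 1,600,000 L = 52,800 g cyanuric acid.
(a) At 97% purity: 52,800 / 0.97 = 54,430 g product.

(b) [OCl⁻]/[HOCl] = 10^(pH − pKa) = 10^(8.28 − 7.52) = 10^0.76 = 5.754.
(b) Fraction as HOCl = 1 / (1 + 5.754) = 0.1481.

(a) 54.4 kg; (b) 14.8%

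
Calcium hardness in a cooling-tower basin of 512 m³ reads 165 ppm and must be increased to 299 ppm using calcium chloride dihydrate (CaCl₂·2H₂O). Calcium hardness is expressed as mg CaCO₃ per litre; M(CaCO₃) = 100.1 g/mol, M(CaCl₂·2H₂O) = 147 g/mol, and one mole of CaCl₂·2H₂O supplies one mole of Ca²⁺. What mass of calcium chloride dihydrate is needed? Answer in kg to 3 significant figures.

101 kg

Volume: 512 m³ = 512,000 L.
Hardness to add: (299 − 165) = 134 mg/L as CaCO₃ × 512,000 L = 68,610 g as CaCO₃.
Moles of Ca²⁺ (1 mol Ca²⁺ ≡ 1 mol CaCO₃): 68,610 / 100.1 g/mol = 685.4 mol.
Mass of CaCl₂·2H₂O: 685.4 × 147 = 100,800 g.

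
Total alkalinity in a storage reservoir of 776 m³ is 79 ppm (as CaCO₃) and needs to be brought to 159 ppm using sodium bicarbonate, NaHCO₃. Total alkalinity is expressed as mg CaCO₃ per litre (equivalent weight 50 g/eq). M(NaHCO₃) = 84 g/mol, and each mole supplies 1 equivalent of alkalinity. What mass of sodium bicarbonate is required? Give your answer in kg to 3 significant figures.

104 kg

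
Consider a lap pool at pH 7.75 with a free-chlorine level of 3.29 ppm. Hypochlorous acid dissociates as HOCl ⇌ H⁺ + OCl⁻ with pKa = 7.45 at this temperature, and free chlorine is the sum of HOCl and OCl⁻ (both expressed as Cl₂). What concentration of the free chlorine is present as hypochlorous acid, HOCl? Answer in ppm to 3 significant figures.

1.10 ppm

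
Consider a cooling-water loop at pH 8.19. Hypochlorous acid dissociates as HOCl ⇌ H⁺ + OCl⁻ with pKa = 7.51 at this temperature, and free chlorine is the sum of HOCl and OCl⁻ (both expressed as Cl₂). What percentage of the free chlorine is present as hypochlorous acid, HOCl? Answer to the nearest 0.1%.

17.3%

[OCl⁻]/[HOCl] = 10^(pH − pKa) = 10^(8.19 − 7.51) = 10^0.68 = 4.786.
Fraction as HOCl = 1 / (1 + 4.786) = 0.1728.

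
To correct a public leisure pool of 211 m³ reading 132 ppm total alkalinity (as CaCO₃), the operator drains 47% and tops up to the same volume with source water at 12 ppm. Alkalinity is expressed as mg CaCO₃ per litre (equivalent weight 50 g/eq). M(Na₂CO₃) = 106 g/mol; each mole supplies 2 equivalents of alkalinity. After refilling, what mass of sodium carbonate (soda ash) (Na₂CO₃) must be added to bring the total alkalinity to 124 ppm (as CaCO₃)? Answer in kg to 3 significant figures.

10.8 kg

Volume: 211 m³ = 211,000 L.
After draining 47% and refilling: 132 × 0.53 + 12 × 0.47 = 75.6 ppm.
Deficit to target: 124 − 75.6 = 48.4 mg/L.
As CaCO₃: 48.4 mg/L × 211,000 L = 10,210 g; ÷ 50 g/eq ÷ 2 = 102.1 mol Na₂CO₃.
Mass: 102.1 × 106 = 10,830 g.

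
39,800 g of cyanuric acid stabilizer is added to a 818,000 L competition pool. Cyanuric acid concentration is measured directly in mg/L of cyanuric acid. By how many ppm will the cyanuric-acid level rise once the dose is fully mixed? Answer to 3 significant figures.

Rise: 39,800 g / 818,000 L × 1000 = 48.66 mg/L.

48.7 ppm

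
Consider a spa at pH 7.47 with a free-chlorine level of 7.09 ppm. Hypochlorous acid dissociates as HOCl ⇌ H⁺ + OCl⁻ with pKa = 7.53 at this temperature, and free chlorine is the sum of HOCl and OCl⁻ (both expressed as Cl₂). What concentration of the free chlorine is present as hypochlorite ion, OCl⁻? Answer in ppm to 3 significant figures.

[OCl⁻]/[HOCl] = 10^(pH − pKa) = 10^(7.47 − 7.53) = 10^-0.06 = 0.871.
Fraction as HOCl = 1 / (1 + 0.871) = 0.5345.
OCl⁻ = (1 − 0.5345) × 7.09 ppm = 3.301 ppm.

3.30 ppm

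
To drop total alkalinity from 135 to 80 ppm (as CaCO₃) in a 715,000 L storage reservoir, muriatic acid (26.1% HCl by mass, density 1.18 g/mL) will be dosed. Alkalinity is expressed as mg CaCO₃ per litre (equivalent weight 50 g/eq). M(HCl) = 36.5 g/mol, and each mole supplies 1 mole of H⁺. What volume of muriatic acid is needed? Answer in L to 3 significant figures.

93.2 L

Alkalinity to neutralize: (135 − 80) = 55 mg/L as CaCO₃ × 715,000 L = 39,320 g as CaCO₃.
Equivalents of H⁺ required: 39,320 ÷ 50 g/eq = 786.5 eq = 786.5 mol HCl.
Mass of HCl: 786.5 × 36.5 = 28,710 g.
Mass of 26.1% solution: 28,710 / 0.261 = 110,000 g.
Volume: 110,000 g ÷ 1.18 g/mL = 93,210 mL.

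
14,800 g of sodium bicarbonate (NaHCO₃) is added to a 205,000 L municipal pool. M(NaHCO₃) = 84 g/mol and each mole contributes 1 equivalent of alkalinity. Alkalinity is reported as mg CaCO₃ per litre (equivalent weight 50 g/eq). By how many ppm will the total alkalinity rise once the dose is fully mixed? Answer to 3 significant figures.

Moles of NaHCO₃: 14,800 g ÷ 84 g/mol = 176.2 mol → 176.2 eq of alkalinity.
As CaCO₃: 176.2 eq × 50 g/eq = 8810 g.
Rise: 8810 g / 205,000 L × 1000 = 42.97 mg/L.

43.0 ppm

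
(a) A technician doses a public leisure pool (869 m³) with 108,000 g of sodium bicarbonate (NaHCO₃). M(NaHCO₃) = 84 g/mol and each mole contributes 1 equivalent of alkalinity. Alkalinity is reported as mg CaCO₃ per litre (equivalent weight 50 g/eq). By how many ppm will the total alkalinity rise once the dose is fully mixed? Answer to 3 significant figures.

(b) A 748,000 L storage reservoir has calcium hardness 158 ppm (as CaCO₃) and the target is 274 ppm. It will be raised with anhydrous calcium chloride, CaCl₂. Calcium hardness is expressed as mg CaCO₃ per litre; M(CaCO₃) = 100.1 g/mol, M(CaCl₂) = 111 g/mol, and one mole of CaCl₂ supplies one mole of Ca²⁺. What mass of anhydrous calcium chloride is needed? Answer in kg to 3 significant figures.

(a) Volume: 869 m³ = 869,000 L.
(a) Moles of NaHCO₃: 108,000 g ÷ 84 g/mol = 1286 mol → 1286 eq of alkalinity.
(a) As CaCO₃: 1286 eq × 50 g/eq = 64,290 g.
(a) Rise: 64,290 g / 869,000 L × 1000 = 73.98 mg/L.

(b) Hardness to add: (274 − 158) = 116 mg/L as CaCO₃ × 748,000 L = 86,770 g as CaCO₃.
(b) Moles of Ca²⁺ (1 mol Ca²⁺ ≡ 1 mol CaCO₃): 86,770 / 100.1 g/mol = 866.8 mol.
(b) Mass of CaCl₂: 866.8 × 111 = 96,220 g.

(a) 74.0 ppm; (b) 96.2 kg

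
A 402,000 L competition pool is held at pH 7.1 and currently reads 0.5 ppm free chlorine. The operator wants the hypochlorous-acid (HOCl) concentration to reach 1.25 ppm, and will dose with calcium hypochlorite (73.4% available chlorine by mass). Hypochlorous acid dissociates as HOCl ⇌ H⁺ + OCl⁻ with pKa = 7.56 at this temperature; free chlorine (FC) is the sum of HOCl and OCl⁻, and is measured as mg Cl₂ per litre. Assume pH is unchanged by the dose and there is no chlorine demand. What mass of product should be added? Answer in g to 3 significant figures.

[OCl⁻]/[HOCl] = 10^(pH − pKa) = 10^(7.1 − 7.56) = 0.3467; fraction as HOCl = 1/(1 + 0.3467) = 0.7425.
Free chlorine required for 1.25 ppm HOCl: 1.25 / 0.7425 = 1.683 ppm.
FC to add: 1.683 − 0.5 = 1.183 mg/L as Cl₂.
Cl₂ equivalent: 1.183 mg/L × 402,000 L = 475.7 g.
Product at 73.4% available Cl: 475.7 / 0.734 = 648.1 g.

648 g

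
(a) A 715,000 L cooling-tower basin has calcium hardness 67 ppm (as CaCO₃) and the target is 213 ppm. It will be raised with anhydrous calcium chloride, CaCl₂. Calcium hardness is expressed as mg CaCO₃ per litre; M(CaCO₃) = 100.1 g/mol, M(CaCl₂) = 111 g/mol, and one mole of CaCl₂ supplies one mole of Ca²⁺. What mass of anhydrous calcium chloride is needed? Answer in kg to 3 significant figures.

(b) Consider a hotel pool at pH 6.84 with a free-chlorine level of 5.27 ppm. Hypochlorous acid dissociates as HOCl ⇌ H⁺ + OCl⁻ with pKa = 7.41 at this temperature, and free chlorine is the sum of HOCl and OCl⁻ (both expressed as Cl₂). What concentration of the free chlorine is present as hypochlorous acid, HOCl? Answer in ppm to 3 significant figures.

(a) Hardness to add: (213 − 67) = 146 mg/L as CaCO₃ × 715,000 L = 104,400 g as CaCO₃.
(a) Moles of Ca²⁺ (1 mol Ca²⁺ ≡ 1 mol CaCO₃): 104,400 / 100.1 g/mol = 1043 mol.
(a) Mass of CaCl₂: 1043 × 111 = 115,800 g.

(b) [OCl⁻]/[HOCl] = 10^(pH − pKa) = 10^(6.84 − 7.41) = 10^-0.57 = 0.2692.
(b) Fraction as HOCl = 1 / (1 + 0.2692) = 0.7879.
(b) HOCl = 0.7879 × 5.27 ppm = 4.152 ppm.

(a) 116 kg; (b) 4.15 ppm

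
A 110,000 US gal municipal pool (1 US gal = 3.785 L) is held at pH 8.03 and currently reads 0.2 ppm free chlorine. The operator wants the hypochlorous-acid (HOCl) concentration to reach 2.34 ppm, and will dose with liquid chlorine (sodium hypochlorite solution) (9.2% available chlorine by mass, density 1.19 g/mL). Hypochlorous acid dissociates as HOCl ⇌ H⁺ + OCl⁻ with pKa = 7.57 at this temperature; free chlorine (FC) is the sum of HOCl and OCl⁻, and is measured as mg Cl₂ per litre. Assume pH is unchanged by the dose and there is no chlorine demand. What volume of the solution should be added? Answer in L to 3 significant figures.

33.8 L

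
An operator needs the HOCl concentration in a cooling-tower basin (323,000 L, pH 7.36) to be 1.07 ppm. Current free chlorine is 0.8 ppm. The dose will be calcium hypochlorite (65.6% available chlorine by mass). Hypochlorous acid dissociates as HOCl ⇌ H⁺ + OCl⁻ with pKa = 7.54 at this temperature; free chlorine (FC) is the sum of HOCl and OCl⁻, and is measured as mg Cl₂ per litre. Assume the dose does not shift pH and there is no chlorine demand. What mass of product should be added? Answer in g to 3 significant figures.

[OCl⁻]/[HOCl] = 10^(pH − pKa) = 10^(7.36 − 7.54) = 0.6607; fraction as HOCl = 1/(1 + 0.6607) = 0.6022.
Free chlorine required for 1.07 ppm HOCl: 1.07 / 0.6022 = 1.777 ppm.
FC to add: 1.777 − 0.8 = 0.9769 mg/L as Cl₂.
Cl₂ equivalent: 0.9769 mg/L × 323,000 L = 315.6 g.
Product at 65.6% available Cl: 315.6 / 0.656 = 481 g.

481 g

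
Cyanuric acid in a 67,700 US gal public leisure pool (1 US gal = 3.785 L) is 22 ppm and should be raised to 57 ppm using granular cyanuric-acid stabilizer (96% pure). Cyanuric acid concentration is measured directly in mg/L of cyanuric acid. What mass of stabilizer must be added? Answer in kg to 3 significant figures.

9.34 kg

Volume: 67,700 US gal × 3.785 L/gal = 256,244 L.
CYA to add: (57 − 22) = 35 mg/L × 256,244 L = 8969 g cyanuric acid.
At 96% purity: 8969 / 0.96 = 9342 g product.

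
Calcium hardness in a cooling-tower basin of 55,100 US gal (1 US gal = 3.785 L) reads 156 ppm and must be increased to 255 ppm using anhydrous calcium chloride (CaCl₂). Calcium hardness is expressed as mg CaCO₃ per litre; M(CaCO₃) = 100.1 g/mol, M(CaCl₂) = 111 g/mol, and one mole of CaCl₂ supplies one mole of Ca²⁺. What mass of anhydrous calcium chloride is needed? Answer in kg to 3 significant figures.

Volume: 55,100 US gal × 3.785 L/gal = 208,554 L.
Hardness to add: (255 − 156) = 99 mg/L as CaCO₃ × 208,554 L = 20,650 g as CaCO₃.
Moles of Ca²⁺ (1 mol Ca²⁺ ≡ 1 mol CaCO₃): 20,650 / 100.1 g/mol = 206.3 mol.
Mass of CaCl₂: 206.3 × 111 = 22,900 g.

22.9 kg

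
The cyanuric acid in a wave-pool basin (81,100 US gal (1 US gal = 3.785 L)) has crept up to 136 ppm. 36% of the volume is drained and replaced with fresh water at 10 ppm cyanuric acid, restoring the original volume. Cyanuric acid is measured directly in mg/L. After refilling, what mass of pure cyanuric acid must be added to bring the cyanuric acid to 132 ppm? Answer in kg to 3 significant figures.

12.7 kg

Volume: 81,100 US gal × 3.785 L/gal = 306,964 L.
After draining 36% and refilling: 136 × 0.64 + 10 × 0.36 = 90.64 ppm.
Deficit to target: 132 − 90.64 = 41.36 mg/L.
Mass: 41.36 mg/L × 306,964 L = 12,700 g cyanuric acid.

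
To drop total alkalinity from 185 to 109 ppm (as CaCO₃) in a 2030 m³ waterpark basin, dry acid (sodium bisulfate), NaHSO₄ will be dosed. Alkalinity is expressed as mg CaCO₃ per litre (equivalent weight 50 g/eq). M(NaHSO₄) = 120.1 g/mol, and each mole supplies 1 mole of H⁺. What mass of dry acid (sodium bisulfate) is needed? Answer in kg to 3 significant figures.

Volume: 2030 m³ = 2,030,000 L.
Alkalinity to neutralize: (185 − 109) = 76 mg/L as CaCO₃ × 2,030,000 L = 154,300 g as CaCO₃.
Equivalents of H⁺ required: 154,300 ÷ 50 g/eq = 3086 eq = 3086 mol NaHSO₄.
Mass of NaHSO₄: 3086 × 120.1 = 370,600 g.

371 kg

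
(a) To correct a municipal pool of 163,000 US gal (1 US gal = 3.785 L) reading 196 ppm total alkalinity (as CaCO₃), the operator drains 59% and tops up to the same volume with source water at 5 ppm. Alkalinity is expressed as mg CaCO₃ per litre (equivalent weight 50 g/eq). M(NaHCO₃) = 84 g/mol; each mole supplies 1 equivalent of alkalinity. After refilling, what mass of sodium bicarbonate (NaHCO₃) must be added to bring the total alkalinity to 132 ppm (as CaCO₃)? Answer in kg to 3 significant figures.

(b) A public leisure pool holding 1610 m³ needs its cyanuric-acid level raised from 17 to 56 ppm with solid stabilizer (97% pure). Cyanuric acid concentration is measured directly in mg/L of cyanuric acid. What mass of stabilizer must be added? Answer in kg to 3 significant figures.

(a) 50.5 kg; (b) 64.7 kg

(a) Volume: 163,000 US gal × 3.785 L/gal = 616,955 L.
(a) After draining 59% and refilling: 196 × 0.41 + 5 × 0.59 = 83.31 ppm.
(a) Deficit to target: 132 − 83.31 = 48.69 mg/L.
(a) As CaCO₃: 48.69 mg/L × 616,955 L = 30,040 g; ÷ 50 g/eq ÷ 1 = 600.8 mol NaHCO₃.
(a) Mass: 600.8 × 84 = 50,470 g.

(b) Volume: 1610 m³ = 1,610,000 L.
(b) CYA to add: (56 − 17) = 39 mg/L × 1,610,000 L = 62,790 g cyanuric acid.
(b) At 97% purity: 62,790 / 0.97 = 64,730 g product.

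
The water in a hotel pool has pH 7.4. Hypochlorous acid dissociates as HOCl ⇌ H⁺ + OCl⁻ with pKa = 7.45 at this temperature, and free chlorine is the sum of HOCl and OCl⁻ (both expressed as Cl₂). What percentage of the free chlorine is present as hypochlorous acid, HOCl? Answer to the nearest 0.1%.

[OCl⁻]/[HOCl] = 10^(pH − pKa) = 10^(7.4 − 7.45) = 10^-0.05 = 0.8913.
Fraction as HOCl = 1 / (1 + 0.8913) = 0.5288.

52.9%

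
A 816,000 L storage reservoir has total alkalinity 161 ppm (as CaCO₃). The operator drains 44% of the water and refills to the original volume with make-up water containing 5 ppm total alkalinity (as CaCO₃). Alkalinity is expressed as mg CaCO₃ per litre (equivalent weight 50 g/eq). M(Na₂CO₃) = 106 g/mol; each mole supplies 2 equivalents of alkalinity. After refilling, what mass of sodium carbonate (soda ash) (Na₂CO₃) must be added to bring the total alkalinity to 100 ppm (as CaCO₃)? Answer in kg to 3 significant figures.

6.61 kg

After draining 44% and refilling: 161 × 0.56 + 5 × 0.44 = 92.36 ppm.
Deficit to target: 100 − 92.36 = 7.64 mg/L.
As CaCO₃: 7.64 mg/L × 816,000 L = 6234 g; ÷ 50 g/eq ÷ 2 = 62.34 mol Na₂CO₃.
Mass: 62.34 × 106 = 6608 g.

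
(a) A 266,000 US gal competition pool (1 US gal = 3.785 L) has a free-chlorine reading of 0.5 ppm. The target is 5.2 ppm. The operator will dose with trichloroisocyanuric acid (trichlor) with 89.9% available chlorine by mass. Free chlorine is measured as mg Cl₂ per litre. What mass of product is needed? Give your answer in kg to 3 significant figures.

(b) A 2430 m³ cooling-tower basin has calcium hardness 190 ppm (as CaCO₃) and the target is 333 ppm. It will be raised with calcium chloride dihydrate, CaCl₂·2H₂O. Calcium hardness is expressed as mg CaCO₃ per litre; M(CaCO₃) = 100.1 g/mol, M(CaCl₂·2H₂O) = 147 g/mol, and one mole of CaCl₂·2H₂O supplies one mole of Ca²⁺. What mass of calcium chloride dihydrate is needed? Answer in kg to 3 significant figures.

(a) Volume: 266,000 US gal × 3.785 L/gal = 1,006,810 L.
(a) Chlorine deficit: 5.2 − 0.5 = 4.7 ppm = 4.7 mg/L as Cl₂.
(a) Cl₂ equivalent needed: 4.7 mg/L × 1,006,810 L = 4,732,000 mg = 4732 g.
(a) Product at 89.9% available chlorine: 4732 / 0.899 = 5264 g.

(b) Volume: 2430 m³ = 2,430,000 L.
(b) Hardness to add: (333 − 190) = 143 mg/L as CaCO₃ × 2,430,000 L = 347,500 g as CaCO₃.
(b) Moles of Ca²⁺ (1 mol Ca²⁺ ≡ 1 mol CaCO₃): 347,500 / 100.1 g/mol = 3471 mol.
(b) Mass of CaCl₂·2H₂O: 3471 × 147 = 510,300 g.

(a) 5.26 kg; (b) 510 kg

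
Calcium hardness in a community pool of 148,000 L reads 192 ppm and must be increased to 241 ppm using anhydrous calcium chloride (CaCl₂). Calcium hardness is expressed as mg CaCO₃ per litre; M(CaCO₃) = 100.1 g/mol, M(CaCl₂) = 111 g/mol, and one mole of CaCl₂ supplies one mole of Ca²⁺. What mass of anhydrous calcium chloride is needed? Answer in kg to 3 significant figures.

8.04 kg

Hardness to add: (241 − 192) = 49 mg/L as CaCO₃ × 148,000 L = 7252 g as CaCO₃.
Moles of Ca²⁺ (1 mol Ca²⁺ ≡ 1 mol CaCO₃): 7252 / 100.1 g/mol = 72.45 mol.
Mass of CaCl₂: 72.45 × 111 = 8042 g.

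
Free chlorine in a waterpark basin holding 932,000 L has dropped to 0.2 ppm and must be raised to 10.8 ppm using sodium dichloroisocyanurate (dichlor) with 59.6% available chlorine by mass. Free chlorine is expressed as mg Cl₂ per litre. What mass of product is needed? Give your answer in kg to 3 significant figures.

16.6 kg

Chlorine deficit: 10.8 − 0.2 = 10.6 ppm = 10.6 mg/L as Cl₂.
Cl₂ equivalent needed: 10.6 mg/L × 932,000 L = 9,879,000 mg = 9879 g.
Product at 59.6% available chlorine: 9879 / 0.596 = 16,580 g.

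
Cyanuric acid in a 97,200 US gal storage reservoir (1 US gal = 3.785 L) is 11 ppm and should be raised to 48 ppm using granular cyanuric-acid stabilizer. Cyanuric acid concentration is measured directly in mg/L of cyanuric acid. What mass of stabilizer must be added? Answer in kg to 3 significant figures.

Volume: 97,200 US gal × 3.785 L/gal = 367,902 L.
CYA to add: (48 − 11) = 37 mg/L × 367,902 L = 13,610 g cyanuric acid.

13.6 kg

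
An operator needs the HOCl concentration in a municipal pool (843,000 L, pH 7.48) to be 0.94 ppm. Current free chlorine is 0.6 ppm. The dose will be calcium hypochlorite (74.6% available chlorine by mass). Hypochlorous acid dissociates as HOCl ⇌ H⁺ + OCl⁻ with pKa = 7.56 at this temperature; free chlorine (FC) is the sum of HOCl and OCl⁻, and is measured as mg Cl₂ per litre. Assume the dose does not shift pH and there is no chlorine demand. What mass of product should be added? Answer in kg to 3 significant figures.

1.27 kg

[OCl⁻]/[HOCl] = 10^(pH − pKa) = 10^(7.48 − 7.56) = 0.8318; fraction as HOCl = 1/(1 + 0.8318) = 0.5459.
Free chlorine required for 0.94 ppm HOCl: 0.94 / 0.5459 = 1.722 ppm.
FC to add: 1.722 − 0.6 = 1.122 mg/L as Cl₂.
Cl₂ equivalent: 1.122 mg/L × 843,000 L = 945.7 g.
Product at 74.6% available Cl: 945.7 / 0.746 = 1268 g.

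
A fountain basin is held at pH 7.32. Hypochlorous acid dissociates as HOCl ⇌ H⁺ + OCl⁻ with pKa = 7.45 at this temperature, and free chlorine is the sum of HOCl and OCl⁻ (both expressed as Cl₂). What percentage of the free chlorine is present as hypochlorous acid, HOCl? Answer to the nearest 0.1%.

57.4%

[OCl⁻]/[HOCl] = 10^(pH − pKa) = 10^(7.32 − 7.45) = 10^-0.13 = 0.7413.
Fraction as HOCl = 1 / (1 + 0.7413) = 0.5743.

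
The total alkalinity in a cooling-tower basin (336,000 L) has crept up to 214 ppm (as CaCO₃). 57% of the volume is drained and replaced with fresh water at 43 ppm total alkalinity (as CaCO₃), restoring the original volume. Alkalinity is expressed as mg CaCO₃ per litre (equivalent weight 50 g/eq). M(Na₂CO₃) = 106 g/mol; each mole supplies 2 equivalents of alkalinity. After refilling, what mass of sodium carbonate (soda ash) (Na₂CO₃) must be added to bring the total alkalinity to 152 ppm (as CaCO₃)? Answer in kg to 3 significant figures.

12.6 kg

After draining 57% and refilling: 214 × 0.43 + 43 × 0.57 = 116.53 ppm.
Deficit to target: 152 − 116.53 = 35.47 mg/L.
As CaCO₃: 35.47 mg/L × 336,000 L = 11,920 g; ÷ 50 g/eq ÷ 2 = 119.2 mol Na₂CO₃.
Mass: 119.2 × 106 = 12,630 g.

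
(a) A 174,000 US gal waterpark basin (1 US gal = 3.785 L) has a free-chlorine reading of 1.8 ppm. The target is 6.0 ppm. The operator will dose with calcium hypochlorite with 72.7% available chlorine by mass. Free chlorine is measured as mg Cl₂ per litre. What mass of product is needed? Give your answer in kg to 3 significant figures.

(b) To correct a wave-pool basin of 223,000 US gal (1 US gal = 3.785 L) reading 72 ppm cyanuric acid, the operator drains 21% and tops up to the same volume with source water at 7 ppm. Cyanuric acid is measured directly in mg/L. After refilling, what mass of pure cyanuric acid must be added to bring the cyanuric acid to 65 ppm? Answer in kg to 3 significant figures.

(a) 3.80 kg; (b) 5.61 kg

(a) Volume: 174,000 US gal × 3.785 L/gal = 658,590 L.
(a) Chlorine deficit: 6.0 − 1.8 = 4.2 ppm = 4.2 mg/L as Cl₂.
(a) Cl₂ equivalent needed: 4.2 mg/L × 658,590 L = 2,766,000 mg = 2766 g.
(a) Product at 72.7% available chlorine: 2766 / 0.727 = 3805 g.

(b) Volume: 223,000 US gal × 3.785 L/gal = 844,055 L.
(b) After draining 21% and refilling: 72 × 0.79 + 7 × 0.21 = 58.35 ppm.
(b) Deficit to target: 65 − 58.35 = 6.65 mg/L.
(b) Mass: 6.65 mg/L × 844,055 L = 5613 g cyanuric acid.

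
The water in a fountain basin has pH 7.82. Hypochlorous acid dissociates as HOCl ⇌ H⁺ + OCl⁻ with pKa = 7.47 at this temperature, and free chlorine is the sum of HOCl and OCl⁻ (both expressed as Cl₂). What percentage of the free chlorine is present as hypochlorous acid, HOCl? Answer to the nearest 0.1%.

30.9%

[OCl⁻]/[HOCl] = 10^(pH − pKa) = 10^(7.82 − 7.47) = 10^0.35 = 2.239.
Fraction as HOCl = 1 / (1 + 2.239) = 0.3088.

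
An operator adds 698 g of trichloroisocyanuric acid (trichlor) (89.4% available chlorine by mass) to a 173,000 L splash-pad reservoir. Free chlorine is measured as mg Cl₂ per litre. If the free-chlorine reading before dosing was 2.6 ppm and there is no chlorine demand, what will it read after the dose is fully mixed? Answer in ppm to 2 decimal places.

6.21 ppm

Available chlorine delivered: 698 g × 0.894 = 624 g as Cl₂.
Concentration rise: 624 g / 173,000 L = 3.607 mg/L = 3.61 ppm.
Final FC: 2.6 + 3.61 = 6.21 ppm.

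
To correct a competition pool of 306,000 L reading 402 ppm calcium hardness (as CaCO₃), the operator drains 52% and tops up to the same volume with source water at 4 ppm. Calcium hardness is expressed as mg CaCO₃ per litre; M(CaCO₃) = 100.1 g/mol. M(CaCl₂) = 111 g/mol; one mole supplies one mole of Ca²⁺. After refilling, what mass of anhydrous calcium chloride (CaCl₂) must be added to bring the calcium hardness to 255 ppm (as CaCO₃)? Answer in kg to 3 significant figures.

20.3 kg

After draining 52% and refilling: 402 × 0.48 + 4 × 0.52 = 195.04 ppm.
Deficit to target: 255 − 195.04 = 59.96 mg/L.
As CaCO₃: 59.96 mg/L × 306,000 L = 18,350 g; ÷ 100.1 = 183.3 mol Ca²⁺.
Mass: 183.3 × 111 = 20,350 g.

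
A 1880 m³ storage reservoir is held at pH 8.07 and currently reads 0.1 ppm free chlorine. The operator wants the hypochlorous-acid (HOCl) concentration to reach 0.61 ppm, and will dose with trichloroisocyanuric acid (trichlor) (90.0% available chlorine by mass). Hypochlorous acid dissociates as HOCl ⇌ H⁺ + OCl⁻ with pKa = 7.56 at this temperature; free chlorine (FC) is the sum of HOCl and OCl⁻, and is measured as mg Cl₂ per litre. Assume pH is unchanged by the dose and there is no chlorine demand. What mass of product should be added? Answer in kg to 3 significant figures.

5.19 kg

Volume: 1880 m³ = 1,880,000 L.
[OCl⁻]/[HOCl] = 10^(pH − pKa) = 10^(8.07 − 7.56) = 3.236; fraction as HOCl = 1/(1 + 3.236) = 0.2361.
Free chlorine required for 0.61 ppm HOCl: 0.61 / 0.2361 = 2.584 ppm.
FC to add: 2.584 − 0.1 = 2.484 mg/L as Cl₂.
Cl₂ equivalent: 2.484 mg/L × 1,880,000 L = 4670 g.
Product at 90.0% available Cl: 4670 / 0.9 = 5189 g.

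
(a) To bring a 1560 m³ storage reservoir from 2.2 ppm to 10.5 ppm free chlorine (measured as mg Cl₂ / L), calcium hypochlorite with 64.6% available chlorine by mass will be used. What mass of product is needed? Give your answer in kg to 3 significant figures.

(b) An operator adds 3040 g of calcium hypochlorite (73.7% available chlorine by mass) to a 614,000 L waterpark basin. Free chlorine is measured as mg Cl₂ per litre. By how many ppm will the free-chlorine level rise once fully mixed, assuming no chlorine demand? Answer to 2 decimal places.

(a) Volume: 1560 m³ = 1,560,000 L.
(a) Chlorine deficit: 10.5 − 2.2 = 8.3 ppm = 8.3 mg/L as Cl₂.
(a) Cl₂ equivalent needed: 8.3 mg/L × 1,560,000 L = 12,950,000 mg = 12,950 g.
(a) Product at 64.6% available chlorine: 12,950 / 0.646 = 20,040 g.

(b) Available chlorine delivered: 3040 g × 0.737 = 2240 g as Cl₂.
(b) Concentration rise: 2240 g / 614,000 L = 3.649 mg/L = 3.65 ppm.

(a) 20.0 kg; (b) 3.65 ppm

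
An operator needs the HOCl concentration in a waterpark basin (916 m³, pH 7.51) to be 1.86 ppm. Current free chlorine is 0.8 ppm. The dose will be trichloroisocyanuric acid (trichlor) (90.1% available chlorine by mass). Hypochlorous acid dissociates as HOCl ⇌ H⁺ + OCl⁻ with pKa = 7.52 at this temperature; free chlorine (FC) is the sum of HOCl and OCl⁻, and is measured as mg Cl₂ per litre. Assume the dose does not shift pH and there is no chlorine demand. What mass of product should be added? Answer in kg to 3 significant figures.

2.93 kg

Volume: 916 m³ = 916,000 L.
[OCl⁻]/[HOCl] = 10^(pH − pKa) = 10^(7.51 − 7.52) = 0.9772; fraction as HOCl = 1/(1 + 0.9772) = 0.5058.
Free chlorine required for 1.86 ppm HOCl: 1.86 / 0.5058 = 3.678 ppm.
FC to add: 3.678 − 0.8 = 2.878 mg/L as Cl₂.
Cl₂ equivalent: 2.878 mg/L × 916,000 L = 2636 g.
Product at 90.1% available Cl: 2636 / 0.901 = 2926 g.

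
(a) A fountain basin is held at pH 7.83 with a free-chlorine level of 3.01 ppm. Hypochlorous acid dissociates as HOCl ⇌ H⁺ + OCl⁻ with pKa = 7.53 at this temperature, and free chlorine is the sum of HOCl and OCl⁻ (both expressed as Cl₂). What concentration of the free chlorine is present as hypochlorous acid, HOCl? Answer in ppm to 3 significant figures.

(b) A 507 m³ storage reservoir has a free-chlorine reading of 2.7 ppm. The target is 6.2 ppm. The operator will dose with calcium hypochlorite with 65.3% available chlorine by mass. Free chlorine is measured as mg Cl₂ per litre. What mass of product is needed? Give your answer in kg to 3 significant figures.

(a) 1.00 ppm; (b) 2.72 kg

(a) [OCl⁻]/[HOCl] = 10^(pH − pKa) = 10^(7.83 − 7.53) = 10^0.30 = 1.995.
(a) Fraction as HOCl = 1 / (1 + 1.995) = 0.3339.
(a) HOCl = 0.3339 × 3.01 ppm = 1.005 ppm.

(b) Volume: 507 m³ = 507,000 L.
(b) Chlorine deficit: 6.2 − 2.7 = 3.5 ppm = 3.5 mg/L as Cl₂.
(b) Cl₂ equivalent needed: 3.5 mg/L × 507,000 L = 1,774,000 mg = 1774 g.
(b) Product at 65.3% available chlorine: 1774 / 0.653 = 2717 g.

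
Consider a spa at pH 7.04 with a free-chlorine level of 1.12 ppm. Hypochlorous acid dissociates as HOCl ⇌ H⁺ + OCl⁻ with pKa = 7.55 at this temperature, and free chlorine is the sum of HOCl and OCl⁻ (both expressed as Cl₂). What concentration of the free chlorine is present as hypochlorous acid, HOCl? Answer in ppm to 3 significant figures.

[OCl⁻]/[HOCl] = 10^(pH − pKa) = 10^(7.04 − 7.55) = 10^-0.51 = 0.309.
Fraction as HOCl = 1 / (1 + 0.309) = 0.7639.
HOCl = 0.7639 × 1.12 ppm = 0.8556 ppm.

0.856 ppm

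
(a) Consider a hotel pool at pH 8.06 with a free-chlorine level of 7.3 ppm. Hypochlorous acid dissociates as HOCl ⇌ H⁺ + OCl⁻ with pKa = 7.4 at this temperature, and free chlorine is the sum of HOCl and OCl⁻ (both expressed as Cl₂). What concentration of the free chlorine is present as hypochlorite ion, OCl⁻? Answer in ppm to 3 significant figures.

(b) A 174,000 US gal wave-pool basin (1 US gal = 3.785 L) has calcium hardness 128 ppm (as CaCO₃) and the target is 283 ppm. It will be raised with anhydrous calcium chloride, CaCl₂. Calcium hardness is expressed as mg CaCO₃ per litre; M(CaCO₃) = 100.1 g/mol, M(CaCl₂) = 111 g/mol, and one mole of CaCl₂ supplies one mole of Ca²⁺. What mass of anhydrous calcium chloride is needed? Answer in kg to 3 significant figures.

(a) [OCl⁻]/[HOCl] = 10^(pH − pKa) = 10^(8.06 − 7.4) = 10^0.66 = 4.571.
(a) Fraction as HOCl = 1 / (1 + 4.571) = 0.1795.
(a) OCl⁻ = (1 − 0.1795) × 7.3 ppm = 5.99 ppm.

(b) Volume: 174,000 US gal × 3.785 L/gal = 658,590 L.
(b) Hardness to add: (283 − 128) = 155 mg/L as CaCO₃ × 658,590 L = 102,100 g as CaCO₃.
(b) Moles of Ca²⁺ (1 mol Ca²⁺ ≡ 1 mol CaCO₃): 102,100 / 100.1 g/mol = 1020 mol.
(b) Mass of CaCl₂: 1020 × 111 = 113,200 g.

(a) 5.99 ppm; (b) 113 kg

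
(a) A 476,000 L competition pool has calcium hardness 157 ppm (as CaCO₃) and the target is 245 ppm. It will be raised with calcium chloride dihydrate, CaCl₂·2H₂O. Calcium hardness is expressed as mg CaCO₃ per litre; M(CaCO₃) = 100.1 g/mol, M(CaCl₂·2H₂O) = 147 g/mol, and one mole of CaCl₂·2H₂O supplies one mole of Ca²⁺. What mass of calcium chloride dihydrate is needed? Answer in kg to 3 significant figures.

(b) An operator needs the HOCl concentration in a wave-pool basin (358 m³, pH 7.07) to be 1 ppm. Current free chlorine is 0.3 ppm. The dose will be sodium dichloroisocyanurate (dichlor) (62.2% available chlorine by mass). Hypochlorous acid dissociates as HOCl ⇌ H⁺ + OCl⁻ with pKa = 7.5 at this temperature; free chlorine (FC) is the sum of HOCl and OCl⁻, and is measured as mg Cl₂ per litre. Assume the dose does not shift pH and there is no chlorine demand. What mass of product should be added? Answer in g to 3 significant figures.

(a) Hardness to add: (245 − 157) = 88 mg/L as CaCO₃ × 476,000 L = 41,890 g as CaCO₃.
(a) Moles of Ca²⁺ (1 mol Ca²⁺ ≡ 1 mol CaCO₃): 41,890 / 100.1 g/mol = 418.5 mol.
(a) Mass of CaCl₂·2H₂O: 418.5 × 147 = 61,510 g.

(b) Volume: 358 m³ = 358,000 L.
(b) [OCl⁻]/[HOCl] = 10^(pH − pKa) = 10^(7.07 − 7.5) = 0.3715; fraction as HOCl = 1/(1 + 0.3715) = 0.7291.
(b) Free chlorine required for 1 ppm HOCl: 1 / 0.7291 = 1.372 ppm.
(b) FC to add: 1.372 − 0.3 = 1.072 mg/L as Cl₂.
(b) Cl₂ equivalent: 1.072 mg/L × 358,000 L = 383.6 g.
(b) Product at 62.2% available Cl: 383.6 / 0.622 = 616.7 g.

(a) 61.5 kg; (b) 617 g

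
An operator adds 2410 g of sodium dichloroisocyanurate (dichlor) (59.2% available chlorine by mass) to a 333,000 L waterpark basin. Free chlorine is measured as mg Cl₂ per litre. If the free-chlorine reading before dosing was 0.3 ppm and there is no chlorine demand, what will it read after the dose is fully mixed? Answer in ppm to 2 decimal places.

4.58 ppm

Available chlorine delivered: 2410 g × 0.592 = 1427 g as Cl₂.
Concentration rise: 1427 g / 333,000 L = 4.284 mg/L = 4.28 ppm.
Final FC: 0.3 + 4.28 = 4.58 ppm.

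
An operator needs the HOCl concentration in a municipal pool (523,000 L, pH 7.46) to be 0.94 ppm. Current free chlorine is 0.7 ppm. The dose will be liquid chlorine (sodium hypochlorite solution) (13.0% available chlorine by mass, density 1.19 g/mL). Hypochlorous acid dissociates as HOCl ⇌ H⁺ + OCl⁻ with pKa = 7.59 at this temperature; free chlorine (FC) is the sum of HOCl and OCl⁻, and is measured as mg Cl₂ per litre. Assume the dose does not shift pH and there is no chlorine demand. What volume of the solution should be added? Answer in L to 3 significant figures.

3.17 L

[OCl⁻]/[HOCl] = 10^(pH − pKa) = 10^(7.46 − 7.59) = 0.7413; fraction as HOCl = 1/(1 + 0.7413) = 0.5743.
Free chlorine required for 0.94 ppm HOCl: 0.94 / 0.5743 = 1.637 ppm.
FC to add: 1.637 − 0.7 = 0.9368 mg/L as Cl₂.
Cl₂ equivalent: 0.9368 mg/L × 523,000 L = 490 g.
Product at 13.0% available Cl: 490 / 0.13 = 3769 g.
Volume: 3769 g ÷ 1.19 g/mL = 3167 mL.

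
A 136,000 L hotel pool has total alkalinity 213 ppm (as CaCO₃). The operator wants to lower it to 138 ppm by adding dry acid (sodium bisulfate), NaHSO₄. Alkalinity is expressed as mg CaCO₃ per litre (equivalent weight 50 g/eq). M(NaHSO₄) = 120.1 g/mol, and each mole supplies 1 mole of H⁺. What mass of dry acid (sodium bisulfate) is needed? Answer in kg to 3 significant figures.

24.5 kg

Alkalinity to neutralize: (213 − 138) = 75 mg/L as CaCO₃ × 136,000 L = 10,200 g as CaCO₃.
Equivalents of H⁺ required: 10,200 ÷ 50 g/eq = 204 eq = 204 mol NaHSO₄.
Mass of NaHSO₄: 204 × 120.1 = 24,500 g.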